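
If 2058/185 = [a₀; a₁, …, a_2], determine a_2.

23

Run the Euclidean algorithm, recording each quotient:
⌊2058/185⌋ = 11, remainder 23
⌊185/23⌋ = 8, remainder 1
⌊23/1⌋ = 23, remainder 0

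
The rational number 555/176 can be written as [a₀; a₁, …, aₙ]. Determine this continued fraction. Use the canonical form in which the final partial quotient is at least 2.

[3; 6, 1, 1, 13]

555 = 3·176 + 27, so a_0 = 3
176 = 6·27 + 14, so a_1 = 6
27 = 1·14 + 13, so a_2 = 1
14 = 1·13 + 1, so a_3 = 1
13 = 13·1 + 0, so a_4 = 13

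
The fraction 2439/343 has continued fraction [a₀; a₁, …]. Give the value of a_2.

38

2439 = 7·343 + 38, so a_0 = 7
343 = 9·38 + 1, so a_1 = 9
38 = 38·1 + 0, so a_2 = 38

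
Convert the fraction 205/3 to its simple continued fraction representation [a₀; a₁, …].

[68; 3]

205 = 68·3 + 1, so a_0 = 68
3 = 3·1 + 0, so a_1 = 3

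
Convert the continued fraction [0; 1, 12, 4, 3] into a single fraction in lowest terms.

Start with 3.
4 + 1/(3/1) = 4 + 1/3 = 13/3
12 + 1/(13/3) = 12 + 3/13 = 159/13
1 + 1/(159/13) = 1 + 13/159 = 172/159
0 + 1/(172/159) = 0 + 159/172 = 159/172

159/172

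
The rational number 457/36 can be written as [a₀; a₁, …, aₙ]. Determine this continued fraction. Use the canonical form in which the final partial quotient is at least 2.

[12; 1, 2, 3, 1, 2]

457 = 12·36 + 25, so a_0 = 12
36 = 1·25 + 11, so a_1 = 1
25 = 2·11 + 3, so a_2 = 2
11 = 3·3 + 2, so a_3 = 3
3 = 1·2 + 1, so a_4 = 1
2 = 2·1 + 0, so a_5 = 2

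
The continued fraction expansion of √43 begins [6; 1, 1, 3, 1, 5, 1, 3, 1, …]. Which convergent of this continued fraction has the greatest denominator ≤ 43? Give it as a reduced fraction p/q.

a_0 = 6: 6/1  (≤ bound)
a_1 = 1: 7/1  (≤ bound)
a_2 = 1: 13/2  (≤ bound)
a_3 = 3: 46/7  (≤ bound)
a_4 = 1: 59/9  (≤ bound)
a_5 = 5: 341/52  (> 43, stop)

59/9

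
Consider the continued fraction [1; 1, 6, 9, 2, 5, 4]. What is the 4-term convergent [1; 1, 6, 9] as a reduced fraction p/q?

119/64

Start with 9.
6 + 1/(9/1) = 6 + 1/9 = 55/9
1 + 1/(55/9) = 1 + 9/55 = 64/55
1 + 1/(64/55) = 1 + 55/64 = 119/64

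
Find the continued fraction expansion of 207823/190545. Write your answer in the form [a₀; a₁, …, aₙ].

[1; 11, 35, 2, 11, 10, 2]

Run the Euclidean algorithm, recording each quotient:
207823 ÷ 190545 → quotient 1, remainder 17278
190545 ÷ 17278 → quotient 11, remainder 487
17278 ÷ 487 → quotient 35, remainder 233
487 ÷ 233 → quotient 2, remainder 21
233 ÷ 21 → quotient 11, remainder 2
21 ÷ 2 → quotient 10, remainder 1
2 ÷ 1 → quotient 2, remainder 0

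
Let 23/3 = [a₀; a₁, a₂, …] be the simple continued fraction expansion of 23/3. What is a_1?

⌊23/3⌋ = 7, remainder 2
⌊3/2⌋ = 1, remainder 1

1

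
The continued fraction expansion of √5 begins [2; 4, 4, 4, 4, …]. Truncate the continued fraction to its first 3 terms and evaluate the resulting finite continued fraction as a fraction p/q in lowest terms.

a_0 = 2: 2/1
a_1 = 4: 9/4
a_2 = 4: 38/17

38/17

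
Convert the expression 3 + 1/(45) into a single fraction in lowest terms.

136/45

Start with 45.
3 + 1/(45/1) = 3 + 1/45 = 136/45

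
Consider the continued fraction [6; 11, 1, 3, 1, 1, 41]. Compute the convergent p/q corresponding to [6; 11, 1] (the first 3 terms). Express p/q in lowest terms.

a_0 = 6: 6/1
a_1 = 11: 67/11
a_2 = 1: 73/12

73/12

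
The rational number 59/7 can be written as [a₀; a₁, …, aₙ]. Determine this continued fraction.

59 ÷ 7 → quotient 8, remainder 3
7 ÷ 3 → quotient 2, remainder 1
3 ÷ 1 → quotient 3, remainder 0

[8; 2, 3]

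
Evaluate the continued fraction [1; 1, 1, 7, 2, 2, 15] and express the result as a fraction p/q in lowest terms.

1864/1217

a_0 = 1: 1/1
a_1 = 1: 2/1
a_2 = 1: 3/2
a_3 = 7: 23/15
a_4 = 2: 49/32
a_5 = 2: 121/79
a_6 = 15: 1864/1217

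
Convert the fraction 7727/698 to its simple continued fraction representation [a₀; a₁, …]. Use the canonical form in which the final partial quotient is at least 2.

7727 ÷ 698 → quotient 11, remainder 49
698 ÷ 49 → quotient 14, remainder 12
49 ÷ 12 → quotient 4, remainder 1
12 ÷ 1 → quotient 12, remainder 0

[11; 14, 4, 12]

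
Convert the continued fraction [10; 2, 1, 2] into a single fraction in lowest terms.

Compute successive convergents:
a_0 = 10: 10/1
a_1 = 2: 21/2
a_2 = 1: 31/3
a_3 = 2: 83/8

83/8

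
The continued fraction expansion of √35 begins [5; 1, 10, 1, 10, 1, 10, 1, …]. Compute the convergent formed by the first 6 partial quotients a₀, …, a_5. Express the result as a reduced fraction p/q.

Build up convergents one term at a time:
a_0 = 5: 5/1
a_1 = 1: 6/1
a_2 = 10: 65/11
a_3 = 1: 71/12
a_4 = 10: 775/131
a_5 = 1: 846/143

846/143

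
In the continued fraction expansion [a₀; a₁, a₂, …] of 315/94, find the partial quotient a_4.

Run the Euclidean algorithm, recording each quotient:
315 ÷ 94 → quotient 3, remainder 33
94 ÷ 33 → quotient 2, remainder 28
33 ÷ 28 → quotient 1, remainder 5
28 ÷ 5 → quotient 5, remainder 3
5 ÷ 3 → quotient 1, remainder 2

1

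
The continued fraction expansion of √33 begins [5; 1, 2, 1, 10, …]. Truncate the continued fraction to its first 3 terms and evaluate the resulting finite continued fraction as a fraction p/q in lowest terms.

Use the convergent recurrence hₖ = aₖ·hₖ₋₁ + hₖ₋₂ (and likewise for the denominators kₖ):
a_0 = 5: 5/1
a_1 = 1: 6/1
a_2 = 2: 17/3

17/3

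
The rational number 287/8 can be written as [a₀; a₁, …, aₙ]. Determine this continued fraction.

⌊287/8⌋ = 35, remainder 7
⌊8/7⌋ = 1, remainder 1
⌊7/1⌋ = 7, remainder 0

[35; 1, 7]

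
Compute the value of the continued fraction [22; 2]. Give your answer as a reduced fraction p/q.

45/2

Start with 2.
22 + 1/(2/1) = 22 + 1/2 = 45/2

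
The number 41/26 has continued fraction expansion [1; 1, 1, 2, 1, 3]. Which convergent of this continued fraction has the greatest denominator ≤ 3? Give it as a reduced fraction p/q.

List convergents until the denominator exceeds the bound:
a_0 = 1: 1/1  (≤ bound)
a_1 = 1: 2/1  (≤ bound)
a_2 = 1: 3/2  (≤ bound)
a_3 = 2: 8/5  (> 3, stop)

3/2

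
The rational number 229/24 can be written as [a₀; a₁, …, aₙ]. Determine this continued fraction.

[9; 1, 1, 5, 2]

229 = 9·24 + 13, so a_0 = 9
24 = 1·13 + 11, so a_1 = 1
13 = 1·11 + 2, so a_2 = 1
11 = 5·2 + 1, so a_3 = 5
2 = 2·1 + 0, so a_4 = 2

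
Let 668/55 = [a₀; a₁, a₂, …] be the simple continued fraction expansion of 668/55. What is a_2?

⌊668/55⌋ = 12, remainder 8
⌊55/8⌋ = 6, remainder 7
⌊8/7⌋ = 1, remainder 1

1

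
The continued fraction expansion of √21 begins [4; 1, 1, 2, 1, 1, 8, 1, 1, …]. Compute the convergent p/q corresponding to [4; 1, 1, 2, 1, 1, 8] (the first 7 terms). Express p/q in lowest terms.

472/103

Start with 8.
1 + 1/(8/1) = 1 + 1/8 = 9/8
1 + 1/(9/8) = 1 + 8/9 = 17/9
2 + 1/(17/9) = 2 + 9/17 = 43/17
1 + 1/(43/17) = 1 + 17/43 = 60/43
1 + 1/(60/43) = 1 + 43/60 = 103/60
4 + 1/(103/60) = 4 + 60/103 = 472/103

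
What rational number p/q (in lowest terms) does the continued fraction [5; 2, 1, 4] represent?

a_0 = 5: 5/1
a_1 = 2: 11/2
a_2 = 1: 16/3
a_3 = 4: 75/14

75/14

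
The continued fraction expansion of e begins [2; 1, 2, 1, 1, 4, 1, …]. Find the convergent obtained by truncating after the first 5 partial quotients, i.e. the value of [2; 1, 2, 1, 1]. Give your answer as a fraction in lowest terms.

Compute successive convergents:
a_0 = 2: 2/1
a_1 = 1: 3/1
a_2 = 2: 8/3
a_3 = 1: 11/4
a_4 = 1: 19/7

19/7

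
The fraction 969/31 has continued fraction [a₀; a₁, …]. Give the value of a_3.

Apply division with remainder until the remainder is 0:
969 ÷ 31 → quotient 31, remainder 8
31 ÷ 8 → quotient 3, remainder 7
8 ÷ 7 → quotient 1, remainder 1
7 ÷ 1 → quotient 7, remainder 0

7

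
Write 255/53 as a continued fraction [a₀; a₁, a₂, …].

⌊255/53⌋ = 4, remainder 43
⌊53/43⌋ = 1, remainder 10
⌊43/10⌋ = 4, remainder 3
⌊10/3⌋ = 3, remainder 1
⌊3/1⌋ = 3, remainder 0

[4; 1, 4, 3, 3]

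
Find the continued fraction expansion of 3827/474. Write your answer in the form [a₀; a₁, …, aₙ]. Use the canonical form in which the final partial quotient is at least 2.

3827 ÷ 474 → quotient 8, remainder 35
474 ÷ 35 → quotient 13, remainder 19
35 ÷ 19 → quotient 1, remainder 16
19 ÷ 16 → quotient 1, remainder 3
16 ÷ 3 → quotient 5, remainder 1
3 ÷ 1 → quotient 3, remainder 0

[8; 13, 1, 1, 5, 3]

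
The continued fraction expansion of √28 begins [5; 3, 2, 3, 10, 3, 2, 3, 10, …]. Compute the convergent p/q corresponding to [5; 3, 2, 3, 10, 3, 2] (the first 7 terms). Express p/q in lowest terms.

a_0 = 5: 5/1
a_1 = 3: 16/3
a_2 = 2: 37/7
a_3 = 3: 127/24
a_4 = 10: 1307/247
a_5 = 3: 4048/765
a_6 = 2: 9403/1777

9403/1777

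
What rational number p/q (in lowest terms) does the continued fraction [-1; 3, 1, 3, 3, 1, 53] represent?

a_0 = -1: -1/1
a_1 = 3: -2/3
a_2 = 1: -3/4
a_3 = 3: -11/15
a_4 = 3: -36/49
a_5 = 1: -47/64
a_6 = 53: -2527/3441

-2527/3441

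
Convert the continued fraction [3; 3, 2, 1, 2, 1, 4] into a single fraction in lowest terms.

577/175

Collapse the nested fraction from the inside out:
Start with 4.
1 + 1/(4/1) = 1 + 1/4 = 5/4
2 + 1/(5/4) = 2 + 4/5 = 14/5
1 + 1/(14/5) = 1 + 5/14 = 19/14
2 + 1/(19/14) = 2 + 14/19 = 52/19
3 + 1/(52/19) = 3 + 19/52 = 175/52
3 + 1/(175/52) = 3 + 52/175 = 577/175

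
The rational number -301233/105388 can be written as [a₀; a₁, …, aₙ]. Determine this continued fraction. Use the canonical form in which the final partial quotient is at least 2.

[-3; 7, 17, 7, 41, 3]

-301233 = -3·105388 + 14931, so a_0 = -3
105388 = 7·14931 + 871, so a_1 = 7
14931 = 17·871 + 124, so a_2 = 17
871 = 7·124 + 3, so a_3 = 7
124 = 41·3 + 1, so a_4 = 41
3 = 3·1 + 0, so a_5 = 3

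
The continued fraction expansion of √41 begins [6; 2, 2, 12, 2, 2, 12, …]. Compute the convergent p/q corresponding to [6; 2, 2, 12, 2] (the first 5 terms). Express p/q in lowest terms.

826/129

Build up convergents one term at a time:
a_0 = 6: 6/1
a_1 = 2: 13/2
a_2 = 2: 32/5
a_3 = 12: 397/62
a_4 = 2: 826/129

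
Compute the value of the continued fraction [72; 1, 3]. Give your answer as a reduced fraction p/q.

291/4

Start with 3.
1 + 1/(3/1) = 1 + 1/3 = 4/3
72 + 1/(4/3) = 72 + 3/4 = 291/4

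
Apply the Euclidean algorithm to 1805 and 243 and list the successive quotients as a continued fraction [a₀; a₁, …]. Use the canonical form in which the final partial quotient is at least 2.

1805 = 7·243 + 104, so a_0 = 7
243 = 2·104 + 35, so a_1 = 2
104 = 2·35 + 34, so a_2 = 2
35 = 1·34 + 1, so a_3 = 1
34 = 34·1 + 0, so a_4 = 34

[7; 2, 2, 1, 34]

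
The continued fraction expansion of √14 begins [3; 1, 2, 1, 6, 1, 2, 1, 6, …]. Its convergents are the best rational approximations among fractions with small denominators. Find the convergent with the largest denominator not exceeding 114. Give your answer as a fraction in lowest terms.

333/89

List convergents until the denominator exceeds the bound:
a_0 = 3: 3/1  (≤ bound)
a_1 = 1: 4/1  (≤ bound)
a_2 = 2: 11/3  (≤ bound)
a_3 = 1: 15/4  (≤ bound)
a_4 = 6: 101/27  (≤ bound)
a_5 = 1: 116/31  (≤ bound)
a_6 = 2: 333/89  (≤ bound)
a_7 = 1: 449/120  (> 114, stop)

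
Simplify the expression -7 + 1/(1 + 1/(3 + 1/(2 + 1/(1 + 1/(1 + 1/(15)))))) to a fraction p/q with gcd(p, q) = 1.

Compute successive convergents:
a_0 = -7: -7/1
a_1 = 1: -6/1
a_2 = 3: -25/4
a_3 = 2: -56/9
a_4 = 1: -81/13
a_5 = 1: -137/22
a_6 = 15: -2136/343

-2136/343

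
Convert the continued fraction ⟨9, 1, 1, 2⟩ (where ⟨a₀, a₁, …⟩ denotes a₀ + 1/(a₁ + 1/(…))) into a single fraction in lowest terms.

Work from the innermost term outward:
Start with 2.
1 + 1/(2/1) = 1 + 1/2 = 3/2
1 + 1/(3/2) = 1 + 2/3 = 5/3
9 + 1/(5/3) = 9 + 3/5 = 48/5

48/5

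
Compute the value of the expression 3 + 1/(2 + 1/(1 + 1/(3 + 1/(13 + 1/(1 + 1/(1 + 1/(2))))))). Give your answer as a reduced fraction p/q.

2566/763

Work from the innermost term outward:
Start with 2.
1 + 1/(2/1) = 1 + 1/2 = 3/2
1 + 1/(3/2) = 1 + 2/3 = 5/3
13 + 1/(5/3) = 13 + 3/5 = 68/5
3 + 1/(68/5) = 3 + 5/68 = 209/68
1 + 1/(209/68) = 1 + 68/209 = 277/209
2 + 1/(277/209) = 2 + 209/277 = 763/277
3 + 1/(763/277) = 3 + 277/763 = 2566/763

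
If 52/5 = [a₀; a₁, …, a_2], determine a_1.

Run the Euclidean algorithm, recording each quotient:
52 = 10·5 + 2, so a_0 = 10
5 = 2·2 + 1, so a_1 = 2

2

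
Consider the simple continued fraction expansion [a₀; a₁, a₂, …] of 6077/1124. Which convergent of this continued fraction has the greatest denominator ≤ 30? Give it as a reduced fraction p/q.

146/27

a_0 = 5: 5/1  (≤ bound)
a_1 = 2: 11/2  (≤ bound)
a_2 = 2: 27/5  (≤ bound)
a_3 = 5: 146/27  (≤ bound)
a_4 = 1: 173/32  (> 30, stop)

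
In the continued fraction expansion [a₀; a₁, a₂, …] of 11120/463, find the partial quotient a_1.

57

Run the Euclidean algorithm, recording each quotient:
11120 ÷ 463 → quotient 24, remainder 8
463 ÷ 8 → quotient 57, remainder 7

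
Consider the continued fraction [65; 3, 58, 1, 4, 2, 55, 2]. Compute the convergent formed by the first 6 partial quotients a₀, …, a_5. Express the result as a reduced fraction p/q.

Compute successive convergents:
a_0 = 65: 65/1
a_1 = 3: 196/3
a_2 = 58: 11433/175
a_3 = 1: 11629/178
a_4 = 4: 57949/887
a_5 = 2: 127527/1952

127527/1952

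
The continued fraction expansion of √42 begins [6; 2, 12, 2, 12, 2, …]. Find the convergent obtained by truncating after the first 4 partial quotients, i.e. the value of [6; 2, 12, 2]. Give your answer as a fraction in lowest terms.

a_0 = 6: 6/1
a_1 = 2: 13/2
a_2 = 12: 162/25
a_3 = 2: 337/52

337/52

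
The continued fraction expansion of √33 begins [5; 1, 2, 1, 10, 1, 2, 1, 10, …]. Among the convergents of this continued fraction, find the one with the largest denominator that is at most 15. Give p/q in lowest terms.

List convergents until the denominator exceeds the bound:
a_0 = 5: 5/1  (≤ bound)
a_1 = 1: 6/1  (≤ bound)
a_2 = 2: 17/3  (≤ bound)
a_3 = 1: 23/4  (≤ bound)
a_4 = 10: 247/43  (> 15, stop)

23/4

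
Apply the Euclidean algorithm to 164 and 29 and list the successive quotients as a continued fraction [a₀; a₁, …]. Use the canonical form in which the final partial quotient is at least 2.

164 ÷ 29 → quotient 5, remainder 19
29 ÷ 19 → quotient 1, remainder 10
19 ÷ 10 → quotient 1, remainder 9
10 ÷ 9 → quotient 1, remainder 1
9 ÷ 1 → quotient 9, remainder 0

[5; 1, 1, 1, 9]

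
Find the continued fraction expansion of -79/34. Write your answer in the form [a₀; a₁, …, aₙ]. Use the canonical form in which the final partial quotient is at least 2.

Run the Euclidean algorithm, recording each quotient:
-79 = -3·34 + 23, so a_0 = -3
34 = 1·23 + 11, so a_1 = 1
23 = 2·11 + 1, so a_2 = 2
11 = 11·1 + 0, so a_3 = 11

[-3; 1, 2, 11]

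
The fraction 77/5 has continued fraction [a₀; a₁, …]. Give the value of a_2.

2

Apply division with remainder until the remainder is 0:
77 ÷ 5 → quotient 15, remainder 2
5 ÷ 2 → quotient 2, remainder 1
2 ÷ 1 → quotient 2, remainder 0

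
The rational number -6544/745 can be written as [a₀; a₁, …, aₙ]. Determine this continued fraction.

[-9; 4, 1, 1, 1, 2, 6, 3]

⌊-6544/745⌋ = -9, remainder 161
⌊745/161⌋ = 4, remainder 101
⌊161/101⌋ = 1, remainder 60
⌊101/60⌋ = 1, remainder 41
⌊60/41⌋ = 1, remainder 19
⌊41/19⌋ = 2, remainder 3
⌊19/3⌋ = 6, remainder 1
⌊3/1⌋ = 3, remainder 0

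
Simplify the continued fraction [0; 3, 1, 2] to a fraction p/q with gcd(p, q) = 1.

3/11

a_0 = 0: 0/1
a_1 = 3: 1/3
a_2 = 1: 1/4
a_3 = 2: 3/11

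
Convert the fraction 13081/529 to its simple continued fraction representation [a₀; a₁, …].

[24; 1, 2, 1, 2, 15, 1, 2]

Run the Euclidean algorithm, recording each quotient:
13081 ÷ 529 → quotient 24, remainder 385
529 ÷ 385 → quotient 1, remainder 144
385 ÷ 144 → quotient 2, remainder 97
144 ÷ 97 → quotient 1, remainder 47
97 ÷ 47 → quotient 2, remainder 3
47 ÷ 3 → quotient 15, remainder 2
3 ÷ 2 → quotient 1, remainder 1
2 ÷ 1 → quotient 2, remainder 0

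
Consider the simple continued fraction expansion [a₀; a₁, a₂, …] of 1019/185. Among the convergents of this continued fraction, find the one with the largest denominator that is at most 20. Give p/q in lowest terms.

a_0 = 5: 5/1  (≤ bound)
a_1 = 1: 6/1  (≤ bound)
a_2 = 1: 11/2  (≤ bound)
a_3 = 30: 336/61  (> 20, stop)

11/2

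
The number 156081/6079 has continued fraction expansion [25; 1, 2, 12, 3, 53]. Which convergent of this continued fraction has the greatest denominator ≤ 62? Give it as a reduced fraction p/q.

a_0 = 25: 25/1  (≤ bound)
a_1 = 1: 26/1  (≤ bound)
a_2 = 2: 77/3  (≤ bound)
a_3 = 12: 950/37  (≤ bound)
a_4 = 3: 2927/114  (> 62, stop)

950/37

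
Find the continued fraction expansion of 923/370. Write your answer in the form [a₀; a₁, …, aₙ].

[2; 2, 45, 1, 3]

⌊923/370⌋ = 2, remainder 183
⌊370/183⌋ = 2, remainder 4
⌊183/4⌋ = 45, remainder 3
⌊4/3⌋ = 1, remainder 1
⌊3/1⌋ = 3, remainder 0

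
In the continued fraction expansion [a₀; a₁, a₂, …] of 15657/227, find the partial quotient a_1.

⌊15657/227⌋ = 68, remainder 221
⌊227/221⌋ = 1, remainder 6

1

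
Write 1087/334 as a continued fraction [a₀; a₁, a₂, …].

1087 = 3·334 + 85, so a_0 = 3
334 = 3·85 + 79, so a_1 = 3
85 = 1·79 + 6, so a_2 = 1
79 = 13·6 + 1, so a_3 = 13
6 = 6·1 + 0, so a_4 = 6

[3; 3, 1, 13, 6]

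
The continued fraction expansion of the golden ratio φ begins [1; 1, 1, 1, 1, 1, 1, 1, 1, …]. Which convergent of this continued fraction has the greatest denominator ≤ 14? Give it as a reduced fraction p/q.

a_0 = 1: 1/1  (≤ bound)
a_1 = 1: 2/1  (≤ bound)
a_2 = 1: 3/2  (≤ bound)
a_3 = 1: 5/3  (≤ bound)
a_4 = 1: 8/5  (≤ bound)
a_5 = 1: 13/8  (≤ bound)
a_6 = 1: 21/13  (≤ bound)
a_7 = 1: 34/21  (> 14, stop)

21/13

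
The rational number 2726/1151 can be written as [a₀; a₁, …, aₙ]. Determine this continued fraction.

2726 ÷ 1151 → quotient 2, remainder 424
1151 ÷ 424 → quotient 2, remainder 303
424 ÷ 303 → quotient 1, remainder 121
303 ÷ 121 → quotient 2, remainder 61
121 ÷ 61 → quotient 1, remainder 60
61 ÷ 60 → quotient 1, remainder 1
60 ÷ 1 → quotient 60, remainder 0

[2; 2, 1, 2, 1, 1, 60]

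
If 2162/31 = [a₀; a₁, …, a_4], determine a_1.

1

2162 = 69·31 + 23, so a_0 = 69
31 = 1·23 + 8, so a_1 = 1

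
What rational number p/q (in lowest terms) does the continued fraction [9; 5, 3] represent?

Start with 3.
5 + 1/(3/1) = 5 + 1/3 = 16/3
9 + 1/(16/3) = 9 + 3/16 = 147/16

147/16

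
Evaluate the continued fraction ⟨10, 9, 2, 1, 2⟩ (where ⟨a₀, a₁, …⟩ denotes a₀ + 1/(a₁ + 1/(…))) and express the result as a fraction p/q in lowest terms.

Start with 2.
1 + 1/(2/1) = 1 + 1/2 = 3/2
2 + 1/(3/2) = 2 + 2/3 = 8/3
9 + 1/(8/3) = 9 + 3/8 = 75/8
10 + 1/(75/8) = 10 + 8/75 = 758/75

758/75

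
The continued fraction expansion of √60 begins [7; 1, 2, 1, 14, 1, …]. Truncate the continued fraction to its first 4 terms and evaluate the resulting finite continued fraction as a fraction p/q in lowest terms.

a_0 = 7: 7/1
a_1 = 1: 8/1
a_2 = 2: 23/3
a_3 = 1: 31/4

31/4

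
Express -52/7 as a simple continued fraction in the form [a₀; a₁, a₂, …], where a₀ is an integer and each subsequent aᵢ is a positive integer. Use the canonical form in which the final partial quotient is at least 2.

Apply division with remainder until the remainder is 0:
-52 ÷ 7 → quotient -8, remainder 4
7 ÷ 4 → quotient 1, remainder 3
4 ÷ 3 → quotient 1, remainder 1
3 ÷ 1 → quotient 3, remainder 0

[-8; 1, 1, 3]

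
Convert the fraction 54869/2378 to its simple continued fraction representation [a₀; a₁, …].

[23; 13, 1, 1, 2, 3, 10]

54869 ÷ 2378 → quotient 23, remainder 175
2378 ÷ 175 → quotient 13, remainder 103
175 ÷ 103 → quotient 1, remainder 72
103 ÷ 72 → quotient 1, remainder 31
72 ÷ 31 → quotient 2, remainder 10
31 ÷ 10 → quotient 3, remainder 1
10 ÷ 1 → quotient 10, remainder 0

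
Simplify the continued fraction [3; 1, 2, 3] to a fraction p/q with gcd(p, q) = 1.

37/10

Compute successive convergents:
a_0 = 3: 3/1
a_1 = 1: 4/1
a_2 = 2: 11/3
a_3 = 3: 37/10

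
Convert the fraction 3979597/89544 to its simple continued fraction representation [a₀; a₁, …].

⌊3979597/89544⌋ = 44, remainder 39661
⌊89544/39661⌋ = 2, remainder 10222
⌊39661/10222⌋ = 3, remainder 8995
⌊10222/8995⌋ = 1, remainder 1227
⌊8995/1227⌋ = 7, remainder 406
⌊1227/406⌋ = 3, remainder 9
⌊406/9⌋ = 45, remainder 1
⌊9/1⌋ = 9, remainder 0

[44; 2, 3, 1, 7, 3, 45, 9]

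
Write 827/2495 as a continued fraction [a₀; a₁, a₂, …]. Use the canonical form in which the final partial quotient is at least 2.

827 = 0·2495 + 827, so a_0 = 0
2495 = 3·827 + 14, so a_1 = 3
827 = 59·14 + 1, so a_2 = 59
14 = 14·1 + 0, so a_3 = 14

[0; 3, 59, 14]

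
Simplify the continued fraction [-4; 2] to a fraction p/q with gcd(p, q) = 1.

-7/2

a_0 = -4: -4/1
a_1 = 2: -7/2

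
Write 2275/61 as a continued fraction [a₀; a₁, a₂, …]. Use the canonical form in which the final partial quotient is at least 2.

[37; 3, 2, 1, 1, 3]

2275 = 37·61 + 18, so a_0 = 37
61 = 3·18 + 7, so a_1 = 3
18 = 2·7 + 4, so a_2 = 2
7 = 1·4 + 3, so a_3 = 1
4 = 1·3 + 1, so a_4 = 1
3 = 3·1 + 0, so a_5 = 3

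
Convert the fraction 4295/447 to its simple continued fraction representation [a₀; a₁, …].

[9; 1, 1, 1, 1, 4, 9, 2]

Apply division with remainder until the remainder is 0:
⌊4295/447⌋ = 9, remainder 272
⌊447/272⌋ = 1, remainder 175
⌊272/175⌋ = 1, remainder 97
⌊175/97⌋ = 1, remainder 78
⌊97/78⌋ = 1, remainder 19
⌊78/19⌋ = 4, remainder 2
⌊19/2⌋ = 9, remainder 1
⌊2/1⌋ = 2, remainder 0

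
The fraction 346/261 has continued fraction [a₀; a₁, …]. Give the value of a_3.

Repeatedly divide and take the remainder:
346 = 1·261 + 85, so a_0 = 1
261 = 3·85 + 6, so a_1 = 3
85 = 14·6 + 1, so a_2 = 14
6 = 6·1 + 0, so a_3 = 6

6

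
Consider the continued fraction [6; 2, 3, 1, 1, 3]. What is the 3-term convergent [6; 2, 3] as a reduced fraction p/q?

Build up convergents one term at a time:
a_0 = 6: 6/1
a_1 = 2: 13/2
a_2 = 3: 45/7

45/7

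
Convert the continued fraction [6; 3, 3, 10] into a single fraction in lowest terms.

a_0 = 6: 6/1
a_1 = 3: 19/3
a_2 = 3: 63/10
a_3 = 10: 649/103

649/103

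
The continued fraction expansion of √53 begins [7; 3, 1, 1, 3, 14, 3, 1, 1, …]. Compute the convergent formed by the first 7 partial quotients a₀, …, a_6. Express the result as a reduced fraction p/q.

7979/1096

Starting at the tail and folding back:
Start with 3.
14 + 1/(3/1) = 14 + 1/3 = 43/3
3 + 1/(43/3) = 3 + 3/43 = 132/43
1 + 1/(132/43) = 1 + 43/132 = 175/132
1 + 1/(175/132) = 1 + 132/175 = 307/175
3 + 1/(307/175) = 3 + 175/307 = 1096/307
7 + 1/(1096/307) = 7 + 307/1096 = 7979/1096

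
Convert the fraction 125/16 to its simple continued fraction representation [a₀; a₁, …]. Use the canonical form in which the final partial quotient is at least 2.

[7; 1, 4, 3]

Run the Euclidean algorithm, recording each quotient:
⌊125/16⌋ = 7, remainder 13
⌊16/13⌋ = 1, remainder 3
⌊13/3⌋ = 4, remainder 1
⌊3/1⌋ = 3, remainder 0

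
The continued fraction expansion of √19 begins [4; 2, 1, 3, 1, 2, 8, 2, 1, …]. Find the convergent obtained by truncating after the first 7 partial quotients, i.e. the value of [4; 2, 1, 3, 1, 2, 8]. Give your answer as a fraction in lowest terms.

Work from the innermost term outward:
Start with 8.
2 + 1/(8/1) = 2 + 1/8 = 17/8
1 + 1/(17/8) = 1 + 8/17 = 25/17
3 + 1/(25/17) = 3 + 17/25 = 92/25
1 + 1/(92/25) = 1 + 25/92 = 117/92
2 + 1/(117/92) = 2 + 92/117 = 326/117
4 + 1/(326/117) = 4 + 117/326 = 1421/326

1421/326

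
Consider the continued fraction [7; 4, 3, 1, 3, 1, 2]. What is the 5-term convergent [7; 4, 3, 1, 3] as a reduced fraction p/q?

463/64

a_0 = 7: 7/1
a_1 = 4: 29/4
a_2 = 3: 94/13
a_3 = 1: 123/17
a_4 = 3: 463/64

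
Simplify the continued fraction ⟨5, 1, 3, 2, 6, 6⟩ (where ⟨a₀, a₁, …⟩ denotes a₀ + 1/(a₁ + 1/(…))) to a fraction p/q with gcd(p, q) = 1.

2062/357

Collapse the nested fraction from the inside out:
Start with 6.
6 + 1/(6/1) = 6 + 1/6 = 37/6
2 + 1/(37/6) = 2 + 6/37 = 80/37
3 + 1/(80/37) = 3 + 37/80 = 277/80
1 + 1/(277/80) = 1 + 80/277 = 357/277
5 + 1/(357/277) = 5 + 277/357 = 2062/357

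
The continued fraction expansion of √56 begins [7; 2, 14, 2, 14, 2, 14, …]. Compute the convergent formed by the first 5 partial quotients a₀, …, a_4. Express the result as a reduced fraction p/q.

6503/869

Start with 14.
2 + 1/(14/1) = 2 + 1/14 = 29/14
14 + 1/(29/14) = 14 + 14/29 = 420/29
2 + 1/(420/29) = 2 + 29/420 = 869/420
7 + 1/(869/420) = 7 + 420/869 = 6503/869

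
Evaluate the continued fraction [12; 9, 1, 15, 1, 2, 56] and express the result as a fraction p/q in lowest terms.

338829/28001

Start with 56.
2 + 1/(56/1) = 2 + 1/56 = 113/56
1 + 1/(113/56) = 1 + 56/113 = 169/113
15 + 1/(169/113) = 15 + 113/169 = 2648/169
1 + 1/(2648/169) = 1 + 169/2648 = 2817/2648
9 + 1/(2817/2648) = 9 + 2648/2817 = 28001/2817
12 + 1/(28001/2817) = 12 + 2817/28001 = 338829/28001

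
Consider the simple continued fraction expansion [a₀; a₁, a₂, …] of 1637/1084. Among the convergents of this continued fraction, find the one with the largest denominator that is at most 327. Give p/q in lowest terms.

74/49

List convergents until the denominator exceeds the bound:
a_0 = 1: 1/1  (≤ bound)
a_1 = 1: 2/1  (≤ bound)
a_2 = 1: 3/2  (≤ bound)
a_3 = 24: 74/49  (≤ bound)
a_4 = 7: 521/345  (> 327, stop)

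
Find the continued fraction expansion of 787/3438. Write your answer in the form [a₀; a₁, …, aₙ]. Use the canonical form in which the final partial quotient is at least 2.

⌊787/3438⌋ = 0, remainder 787
⌊3438/787⌋ = 4, remainder 290
⌊787/290⌋ = 2, remainder 207
⌊290/207⌋ = 1, remainder 83
⌊207/83⌋ = 2, remainder 41
⌊83/41⌋ = 2, remainder 1
⌊41/1⌋ = 41, remainder 0

[0; 4, 2, 1, 2, 2, 41]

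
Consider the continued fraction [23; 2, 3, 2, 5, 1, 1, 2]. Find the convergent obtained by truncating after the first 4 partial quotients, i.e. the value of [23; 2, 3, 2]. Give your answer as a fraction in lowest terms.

375/16

Work from the innermost term outward:
Start with 2.
3 + 1/(2/1) = 3 + 1/2 = 7/2
2 + 1/(7/2) = 2 + 2/7 = 16/7
23 + 1/(16/7) = 23 + 7/16 = 375/16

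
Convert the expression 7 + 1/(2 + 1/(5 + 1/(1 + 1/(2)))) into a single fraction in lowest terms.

Compute successive convergents:
a_0 = 7: 7/1
a_1 = 2: 15/2
a_2 = 5: 82/11
a_3 = 1: 97/13
a_4 = 2: 276/37

276/37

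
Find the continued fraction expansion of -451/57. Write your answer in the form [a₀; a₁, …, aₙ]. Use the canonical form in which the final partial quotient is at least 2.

[-8; 11, 2, 2]

-451 ÷ 57 → quotient -8, remainder 5
57 ÷ 5 → quotient 11, remainder 2
5 ÷ 2 → quotient 2, remainder 1
2 ÷ 1 → quotient 2, remainder 0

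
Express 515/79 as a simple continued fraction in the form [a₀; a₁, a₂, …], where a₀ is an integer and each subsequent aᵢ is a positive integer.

Apply division with remainder until the remainder is 0:
515 ÷ 79 → quotient 6, remainder 41
79 ÷ 41 → quotient 1, remainder 38
41 ÷ 38 → quotient 1, remainder 3
38 ÷ 3 → quotient 12, remainder 2
3 ÷ 2 → quotient 1, remainder 1
2 ÷ 1 → quotient 2, remainder 0

[6; 1, 1, 12, 1, 2]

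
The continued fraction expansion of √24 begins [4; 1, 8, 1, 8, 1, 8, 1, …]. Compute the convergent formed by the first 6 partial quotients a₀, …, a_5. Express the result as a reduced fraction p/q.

485/99

Starting at the tail and folding back:
Start with 1.
8 + 1/(1/1) = 8 + 1/1 = 9/1
1 + 1/(9/1) = 1 + 1/9 = 10/9
8 + 1/(10/9) = 8 + 9/10 = 89/10
1 + 1/(89/10) = 1 + 10/89 = 99/89
4 + 1/(99/89) = 4 + 89/99 = 485/99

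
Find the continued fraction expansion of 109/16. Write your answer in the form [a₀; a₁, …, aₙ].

[6; 1, 4, 3]

109 = 6·16 + 13, so a_0 = 6
16 = 1·13 + 3, so a_1 = 1
13 = 4·3 + 1, so a_2 = 4
3 = 3·1 + 0, so a_3 = 3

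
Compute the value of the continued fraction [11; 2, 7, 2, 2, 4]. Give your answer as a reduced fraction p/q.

3991/348

Compute successive convergents:
a_0 = 11: 11/1
a_1 = 2: 23/2
a_2 = 7: 172/15
a_3 = 2: 367/32
a_4 = 2: 906/79
a_5 = 4: 3991/348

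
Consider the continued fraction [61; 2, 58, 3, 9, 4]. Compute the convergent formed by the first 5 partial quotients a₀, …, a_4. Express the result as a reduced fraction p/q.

202567/3294

Build up convergents one term at a time:
a_0 = 61: 61/1
a_1 = 2: 123/2
a_2 = 58: 7195/117
a_3 = 3: 21708/353
a_4 = 9: 202567/3294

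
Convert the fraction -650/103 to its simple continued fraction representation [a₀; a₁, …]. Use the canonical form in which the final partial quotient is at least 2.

[-7; 1, 2, 4, 1, 1, 3]

-650 ÷ 103 → quotient -7, remainder 71
103 ÷ 71 → quotient 1, remainder 32
71 ÷ 32 → quotient 2, remainder 7
32 ÷ 7 → quotient 4, remainder 4
7 ÷ 4 → quotient 1, remainder 3
4 ÷ 3 → quotient 1, remainder 1
3 ÷ 1 → quotient 3, remainder 0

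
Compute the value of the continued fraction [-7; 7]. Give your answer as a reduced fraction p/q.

-48/7

Start with 7.
-7 + 1/(7/1) = -7 + 1/7 = -48/7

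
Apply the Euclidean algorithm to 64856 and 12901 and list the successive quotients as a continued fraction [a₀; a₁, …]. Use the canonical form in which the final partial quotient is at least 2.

[5; 36, 1, 3, 12, 3, 2]

Run the Euclidean algorithm, recording each quotient:
64856 ÷ 12901 → quotient 5, remainder 351
12901 ÷ 351 → quotient 36, remainder 265
351 ÷ 265 → quotient 1, remainder 86
265 ÷ 86 → quotient 3, remainder 7
86 ÷ 7 → quotient 12, remainder 2
7 ÷ 2 → quotient 3, remainder 1
2 ÷ 1 → quotient 2, remainder 0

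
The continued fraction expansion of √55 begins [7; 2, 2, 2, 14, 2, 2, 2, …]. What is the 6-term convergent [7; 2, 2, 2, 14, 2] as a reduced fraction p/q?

Use the convergent recurrence hₖ = aₖ·hₖ₋₁ + hₖ₋₂ (and likewise for the denominators kₖ):
a_0 = 7: 7/1
a_1 = 2: 15/2
a_2 = 2: 37/5
a_3 = 2: 89/12
a_4 = 14: 1283/173
a_5 = 2: 2655/358

2655/358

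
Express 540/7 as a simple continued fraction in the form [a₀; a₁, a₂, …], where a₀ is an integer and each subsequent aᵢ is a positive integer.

[77; 7]

540 ÷ 7 → quotient 77, remainder 1
7 ÷ 1 → quotient 7, remainder 0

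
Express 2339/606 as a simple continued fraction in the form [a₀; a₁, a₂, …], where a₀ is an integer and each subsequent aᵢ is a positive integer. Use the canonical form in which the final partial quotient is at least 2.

[3; 1, 6, 7, 1, 2, 1, 2]

Run the Euclidean algorithm, recording each quotient:
2339 = 3·606 + 521, so a_0 = 3
606 = 1·521 + 85, so a_1 = 1
521 = 6·85 + 11, so a_2 = 6
85 = 7·11 + 8, so a_3 = 7
11 = 1·8 + 3, so a_4 = 1
8 = 2·3 + 2, so a_5 = 2
3 = 1·2 + 1, so a_6 = 1
2 = 2·1 + 0, so a_7 = 2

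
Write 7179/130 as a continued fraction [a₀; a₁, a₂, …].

[55; 4, 2, 14]

Repeatedly divide and take the remainder:
⌊7179/130⌋ = 55, remainder 29
⌊130/29⌋ = 4, remainder 14
⌊29/14⌋ = 2, remainder 1
⌊14/1⌋ = 14, remainder 0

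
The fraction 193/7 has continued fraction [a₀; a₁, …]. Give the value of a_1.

Repeatedly divide and take the remainder:
193 = 27·7 + 4, so a_0 = 27
7 = 1·4 + 3, so a_1 = 1

1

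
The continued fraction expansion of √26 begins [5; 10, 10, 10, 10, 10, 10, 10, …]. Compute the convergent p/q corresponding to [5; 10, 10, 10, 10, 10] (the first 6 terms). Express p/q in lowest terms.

530451/104030

Compute successive convergents:
a_0 = 5: 5/1
a_1 = 10: 51/10
a_2 = 10: 515/101
a_3 = 10: 5201/1020
a_4 = 10: 52525/10301
a_5 = 10: 530451/104030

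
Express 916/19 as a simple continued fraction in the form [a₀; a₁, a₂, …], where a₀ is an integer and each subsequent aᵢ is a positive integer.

⌊916/19⌋ = 48, remainder 4
⌊19/4⌋ = 4, remainder 3
⌊4/3⌋ = 1, remainder 1
⌊3/1⌋ = 3, remainder 0

[48; 4, 1, 3]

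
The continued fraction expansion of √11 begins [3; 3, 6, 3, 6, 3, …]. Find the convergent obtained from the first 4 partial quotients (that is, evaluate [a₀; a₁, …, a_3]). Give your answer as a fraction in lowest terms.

Start with 3.
6 + 1/(3/1) = 6 + 1/3 = 19/3
3 + 1/(19/3) = 3 + 3/19 = 60/19
3 + 1/(60/19) = 3 + 19/60 = 199/60

199/60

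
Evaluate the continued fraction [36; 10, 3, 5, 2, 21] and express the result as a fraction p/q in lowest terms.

279607/7746

a_0 = 36: 36/1
a_1 = 10: 361/10
a_2 = 3: 1119/31
a_3 = 5: 5956/165
a_4 = 2: 13031/361
a_5 = 21: 279607/7746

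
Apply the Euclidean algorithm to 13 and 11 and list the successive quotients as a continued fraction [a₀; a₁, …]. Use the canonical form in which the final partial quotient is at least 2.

[1; 5, 2]

13 = 1·11 + 2, so a_0 = 1
11 = 5·2 + 1, so a_1 = 5
2 = 2·1 + 0, so a_2 = 2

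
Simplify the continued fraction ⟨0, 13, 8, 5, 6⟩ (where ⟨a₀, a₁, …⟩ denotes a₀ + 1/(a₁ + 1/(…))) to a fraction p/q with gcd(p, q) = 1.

Collapse the nested fraction from the inside out:
Start with 6.
5 + 1/(6/1) = 5 + 1/6 = 31/6
8 + 1/(31/6) = 8 + 6/31 = 254/31
13 + 1/(254/31) = 13 + 31/254 = 3333/254
0 + 1/(3333/254) = 0 + 254/3333 = 254/3333

254/3333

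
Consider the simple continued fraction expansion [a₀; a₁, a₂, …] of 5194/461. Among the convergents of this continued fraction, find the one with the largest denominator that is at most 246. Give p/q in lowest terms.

169/15

a_0 = 11: 11/1  (≤ bound)
a_1 = 3: 34/3  (≤ bound)
a_2 = 1: 45/4  (≤ bound)
a_3 = 2: 124/11  (≤ bound)
a_4 = 1: 169/15  (≤ bound)
a_5 = 30: 5194/461  (> 246, stop)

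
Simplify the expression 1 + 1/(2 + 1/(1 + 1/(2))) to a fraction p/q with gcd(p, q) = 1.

11/8

a_0 = 1: 1/1
a_1 = 2: 3/2
a_2 = 1: 4/3
a_3 = 2: 11/8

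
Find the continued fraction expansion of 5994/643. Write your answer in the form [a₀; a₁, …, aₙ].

[9; 3, 9, 2, 2, 4]

⌊5994/643⌋ = 9, remainder 207
⌊643/207⌋ = 3, remainder 22
⌊207/22⌋ = 9, remainder 9
⌊22/9⌋ = 2, remainder 4
⌊9/4⌋ = 2, remainder 1
⌊4/1⌋ = 4, remainder 0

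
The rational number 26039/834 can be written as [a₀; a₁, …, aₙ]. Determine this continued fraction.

[31; 4, 1, 1, 30, 3]

Run the Euclidean algorithm, recording each quotient:
⌊26039/834⌋ = 31, remainder 185
⌊834/185⌋ = 4, remainder 94
⌊185/94⌋ = 1, remainder 91
⌊94/91⌋ = 1, remainder 3
⌊91/3⌋ = 30, remainder 1
⌊3/1⌋ = 3, remainder 0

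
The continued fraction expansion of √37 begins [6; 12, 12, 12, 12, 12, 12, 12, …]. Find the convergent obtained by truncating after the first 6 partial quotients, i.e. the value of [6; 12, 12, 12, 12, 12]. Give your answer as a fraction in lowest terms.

Collapse the nested fraction from the inside out:
Start with 12.
12 + 1/(12/1) = 12 + 1/12 = 145/12
12 + 1/(145/12) = 12 + 12/145 = 1752/145
12 + 1/(1752/145) = 12 + 145/1752 = 21169/1752
12 + 1/(21169/1752) = 12 + 1752/21169 = 255780/21169
6 + 1/(255780/21169) = 6 + 21169/255780 = 1555849/255780

1555849/255780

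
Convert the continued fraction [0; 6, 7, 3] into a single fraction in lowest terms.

22/135

Start with 3.
7 + 1/(3/1) = 7 + 1/3 = 22/3
6 + 1/(22/3) = 6 + 3/22 = 135/22
0 + 1/(135/22) = 0 + 22/135 = 22/135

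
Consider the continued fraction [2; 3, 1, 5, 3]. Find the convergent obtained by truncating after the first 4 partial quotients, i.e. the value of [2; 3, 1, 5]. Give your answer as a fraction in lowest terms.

Start with 5.
1 + 1/(5/1) = 1 + 1/5 = 6/5
3 + 1/(6/5) = 3 + 5/6 = 23/6
2 + 1/(23/6) = 2 + 6/23 = 52/23

52/23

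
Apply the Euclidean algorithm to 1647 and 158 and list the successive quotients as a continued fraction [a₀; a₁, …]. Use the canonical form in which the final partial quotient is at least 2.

Run the Euclidean algorithm, recording each quotient:
⌊1647/158⌋ = 10, remainder 67
⌊158/67⌋ = 2, remainder 24
⌊67/24⌋ = 2, remainder 19
⌊24/19⌋ = 1, remainder 5
⌊19/5⌋ = 3, remainder 4
⌊5/4⌋ = 1, remainder 1
⌊4/1⌋ = 4, remainder 0

[10; 2, 2, 1, 3, 1, 4]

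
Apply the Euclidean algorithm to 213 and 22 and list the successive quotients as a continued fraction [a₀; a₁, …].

⌊213/22⌋ = 9, remainder 15
⌊22/15⌋ = 1, remainder 7
⌊15/7⌋ = 2, remainder 1
⌊7/1⌋ = 7, remainder 0

[9; 1, 2, 7]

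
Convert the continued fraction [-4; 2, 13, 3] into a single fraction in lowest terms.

-292/83

Starting at the tail and folding back:
Start with 3.
13 + 1/(3/1) = 13 + 1/3 = 40/3
2 + 1/(40/3) = 2 + 3/40 = 83/40
-4 + 1/(83/40) = -4 + 40/83 = -292/83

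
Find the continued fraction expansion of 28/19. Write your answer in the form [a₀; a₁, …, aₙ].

[1; 2, 9]

⌊28/19⌋ = 1, remainder 9
⌊19/9⌋ = 2, remainder 1
⌊9/1⌋ = 9, remainder 0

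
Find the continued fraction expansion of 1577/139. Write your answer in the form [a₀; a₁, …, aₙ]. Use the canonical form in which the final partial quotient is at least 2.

Repeatedly divide and take the remainder:
⌊1577/139⌋ = 11, remainder 48
⌊139/48⌋ = 2, remainder 43
⌊48/43⌋ = 1, remainder 5
⌊43/5⌋ = 8, remainder 3
⌊5/3⌋ = 1, remainder 2
⌊3/2⌋ = 1, remainder 1
⌊2/1⌋ = 2, remainder 0

[11; 2, 1, 8, 1, 1, 2]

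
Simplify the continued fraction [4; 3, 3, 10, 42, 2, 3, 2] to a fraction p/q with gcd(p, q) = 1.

301485/70097

a_0 = 4: 4/1
a_1 = 3: 13/3
a_2 = 3: 43/10
a_3 = 10: 443/103
a_4 = 42: 18649/4336
a_5 = 2: 37741/8775
a_6 = 3: 131872/30661
a_7 = 2: 301485/70097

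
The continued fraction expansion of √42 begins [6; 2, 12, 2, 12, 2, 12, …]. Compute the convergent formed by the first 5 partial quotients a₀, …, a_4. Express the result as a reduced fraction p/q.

4206/649

Start with 12.
2 + 1/(12/1) = 2 + 1/12 = 25/12
12 + 1/(25/12) = 12 + 12/25 = 312/25
2 + 1/(312/25) = 2 + 25/312 = 649/312
6 + 1/(649/312) = 6 + 312/649 = 4206/649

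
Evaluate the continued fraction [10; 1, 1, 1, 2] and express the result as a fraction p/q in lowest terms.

85/8

Start with 2.
1 + 1/(2/1) = 1 + 1/2 = 3/2
1 + 1/(3/2) = 1 + 2/3 = 5/3
1 + 1/(5/3) = 1 + 3/5 = 8/5
10 + 1/(8/5) = 10 + 5/8 = 85/8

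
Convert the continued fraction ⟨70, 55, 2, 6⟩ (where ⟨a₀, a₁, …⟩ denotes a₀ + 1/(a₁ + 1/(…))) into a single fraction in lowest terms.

Start with 6.
2 + 1/(6/1) = 2 + 1/6 = 13/6
55 + 1/(13/6) = 55 + 6/13 = 721/13
70 + 1/(721/13) = 70 + 13/721 = 50483/721

50483/721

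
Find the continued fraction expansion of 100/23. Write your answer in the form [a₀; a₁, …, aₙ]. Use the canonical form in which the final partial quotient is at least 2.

Apply division with remainder until the remainder is 0:
⌊100/23⌋ = 4, remainder 8
⌊23/8⌋ = 2, remainder 7
⌊8/7⌋ = 1, remainder 1
⌊7/1⌋ = 7, remainder 0

[4; 2, 1, 7]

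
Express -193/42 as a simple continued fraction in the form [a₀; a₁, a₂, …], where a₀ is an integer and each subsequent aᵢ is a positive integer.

[-5; 2, 2, 8]

Apply division with remainder until the remainder is 0:
-193 ÷ 42 → quotient -5, remainder 17
42 ÷ 17 → quotient 2, remainder 8
17 ÷ 8 → quotient 2, remainder 1
8 ÷ 1 → quotient 8, remainder 0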